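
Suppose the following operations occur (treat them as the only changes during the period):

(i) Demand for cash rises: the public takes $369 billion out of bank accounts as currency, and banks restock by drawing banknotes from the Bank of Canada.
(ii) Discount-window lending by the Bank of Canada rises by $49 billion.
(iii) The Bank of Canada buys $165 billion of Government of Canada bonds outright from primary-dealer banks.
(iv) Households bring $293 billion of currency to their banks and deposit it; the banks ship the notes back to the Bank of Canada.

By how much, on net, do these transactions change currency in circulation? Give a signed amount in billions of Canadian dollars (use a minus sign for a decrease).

+$76 billion

Bank of Canada balance sheet:
  Assets:      Securities +$165B, Loans to banks +$49B
  Liabilities: Bank reserves +$138B, Currency in circulation +$76B
So the change in currency in circulation is +$76 billion.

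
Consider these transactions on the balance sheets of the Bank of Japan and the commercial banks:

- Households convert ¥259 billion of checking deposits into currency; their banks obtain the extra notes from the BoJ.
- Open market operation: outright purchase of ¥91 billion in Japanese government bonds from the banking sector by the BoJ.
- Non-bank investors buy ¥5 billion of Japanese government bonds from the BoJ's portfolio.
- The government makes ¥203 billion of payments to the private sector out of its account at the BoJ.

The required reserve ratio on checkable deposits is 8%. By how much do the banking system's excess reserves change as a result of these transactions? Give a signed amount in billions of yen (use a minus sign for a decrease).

+¥34.88 billion

Currency withdrawal ¥259 billion: reserves −¥259B, deposits −¥259B.
OMO purchase (from banks) ¥91 billion: reserves +¥91B, deposits 0.
Asset sale (to non-banks) ¥5 billion: reserves −¥5B, deposits −¥5B.
Government spending ¥203 billion: reserves +¥203B, deposits +¥203B.
Totals: Δreserves = +¥30B, Δdeposits = −¥61B.
Δrequired reserves = 8% × −¥61B = −¥4.88B.
Δexcess reserves = Δreserves − Δrequired = +¥30B − (−¥4.88B) = +¥34.88 billion.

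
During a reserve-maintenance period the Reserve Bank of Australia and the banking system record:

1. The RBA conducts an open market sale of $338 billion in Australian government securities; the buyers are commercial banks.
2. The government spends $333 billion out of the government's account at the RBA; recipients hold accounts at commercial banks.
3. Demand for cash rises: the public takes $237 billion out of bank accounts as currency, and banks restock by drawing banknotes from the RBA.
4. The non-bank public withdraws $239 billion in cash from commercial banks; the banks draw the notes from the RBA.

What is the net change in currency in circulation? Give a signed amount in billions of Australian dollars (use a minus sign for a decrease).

+$476 billion

RBA balance sheet:
  Assets:      Securities −$338B
  Liabilities: Bank reserves −$481B, Currency in circulation +$476B, Government deposits −$333B
So the change in currency in circulation is +$476 billion.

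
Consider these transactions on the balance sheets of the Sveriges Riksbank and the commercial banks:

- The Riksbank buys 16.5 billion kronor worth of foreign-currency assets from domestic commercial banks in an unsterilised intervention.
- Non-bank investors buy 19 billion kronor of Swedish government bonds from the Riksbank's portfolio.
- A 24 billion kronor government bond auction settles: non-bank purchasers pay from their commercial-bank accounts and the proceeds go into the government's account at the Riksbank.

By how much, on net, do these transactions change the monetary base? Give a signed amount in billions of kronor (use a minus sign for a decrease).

Riksbank balance sheet:
  Assets:      Securities −19B, Foreign assets +16.5B
  Liabilities: Bank reserves −26.5B, Government deposits +24B
Monetary base = currency + reserves: 0 + (−26.5B) = -26.5 billion.

-26.5 billion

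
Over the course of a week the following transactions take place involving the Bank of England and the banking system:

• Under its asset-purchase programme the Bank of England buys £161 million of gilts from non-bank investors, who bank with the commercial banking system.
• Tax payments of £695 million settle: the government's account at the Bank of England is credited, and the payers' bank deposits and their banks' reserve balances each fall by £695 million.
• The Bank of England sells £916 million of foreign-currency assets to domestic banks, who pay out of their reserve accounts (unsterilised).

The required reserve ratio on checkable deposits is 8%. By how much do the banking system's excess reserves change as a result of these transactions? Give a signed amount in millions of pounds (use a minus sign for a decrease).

-£1407.28 million

Asset purchase (from non-banks) £161 million: reserves +£161M, deposits +£161M.
Government account inflow £695 million: reserves −£695M, deposits −£695M.
FX sale £916 million: reserves −£916M, deposits 0.
Totals: Δreserves = −£1450M, Δdeposits = −£534M.
Δrequired reserves = 8% × −£534M = −£42.72M.
Δexcess reserves = Δreserves − Δrequired = −£1450M − (−£42.72M) = -£1407.28 million.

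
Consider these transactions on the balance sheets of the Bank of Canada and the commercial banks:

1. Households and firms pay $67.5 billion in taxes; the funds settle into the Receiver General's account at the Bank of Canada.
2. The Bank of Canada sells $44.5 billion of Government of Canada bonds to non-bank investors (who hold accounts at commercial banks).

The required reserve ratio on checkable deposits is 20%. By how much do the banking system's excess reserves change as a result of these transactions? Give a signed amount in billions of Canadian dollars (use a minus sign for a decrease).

Government account inflow $67.5 billion: reserves −$67.5B, deposits −$67.5B.
Asset sale (to non-banks) $44.5 billion: reserves −$44.5B, deposits −$44.5B.
Totals: Δreserves = −$112B, Δdeposits = −$112B.
Δrequired reserves = 20% × −$112B = −$22.4B.
Δexcess reserves = Δreserves − Δrequired = −$112B − (−$22.4B) = -$89.6 billion.

-$89.6 billion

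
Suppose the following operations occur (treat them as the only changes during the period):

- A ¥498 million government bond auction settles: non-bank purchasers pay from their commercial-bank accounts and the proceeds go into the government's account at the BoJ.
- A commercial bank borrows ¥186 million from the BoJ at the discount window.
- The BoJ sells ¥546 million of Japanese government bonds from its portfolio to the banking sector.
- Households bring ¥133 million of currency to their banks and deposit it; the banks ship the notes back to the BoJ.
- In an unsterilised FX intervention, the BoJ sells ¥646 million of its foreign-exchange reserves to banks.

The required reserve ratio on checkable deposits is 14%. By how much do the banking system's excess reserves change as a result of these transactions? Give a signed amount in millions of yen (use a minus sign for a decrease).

Government account inflow ¥498 million: reserves −¥498M, deposits −¥498M.
Discount-window loan ¥186 million: reserves +¥186M, deposits 0.
OMO sale (to banks) ¥546 million: reserves −¥546M, deposits 0.
Currency deposit ¥133 million: reserves +¥133M, deposits +¥133M.
FX sale ¥646 million: reserves −¥646M, deposits 0.
Totals: Δreserves = −¥1371M, Δdeposits = −¥365M.
Δrequired reserves = 14% × −¥365M = −¥51.1M.
Δexcess reserves = Δreserves − Δrequired = −¥1371M − (−¥51.1M) = -¥1319.9 million.

-¥1319.9 million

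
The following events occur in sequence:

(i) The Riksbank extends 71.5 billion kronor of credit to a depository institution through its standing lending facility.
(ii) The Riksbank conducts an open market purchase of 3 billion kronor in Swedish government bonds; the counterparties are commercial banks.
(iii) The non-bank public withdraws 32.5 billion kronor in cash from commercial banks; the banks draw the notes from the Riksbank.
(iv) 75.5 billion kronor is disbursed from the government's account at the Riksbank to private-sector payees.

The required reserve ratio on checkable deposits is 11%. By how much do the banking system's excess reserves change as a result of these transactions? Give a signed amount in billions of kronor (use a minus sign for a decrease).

Discount-window loan 71.5 billion kronor: reserves +71.5B, deposits 0.
OMO purchase (from banks) 3 billion kronor: reserves +3B, deposits 0.
Currency withdrawal 32.5 billion kronor: reserves −32.5B, deposits −32.5B.
Government spending 75.5 billion kronor: reserves +75.5B, deposits +75.5B.
Totals: Δreserves = +117.5B, Δdeposits = +43B.
Δrequired reserves = 11% × +43B = +4.73B.
Δexcess reserves = Δreserves − Δrequired = +117.5B − (+4.73B) = +112.77 billion.

+112.77 billion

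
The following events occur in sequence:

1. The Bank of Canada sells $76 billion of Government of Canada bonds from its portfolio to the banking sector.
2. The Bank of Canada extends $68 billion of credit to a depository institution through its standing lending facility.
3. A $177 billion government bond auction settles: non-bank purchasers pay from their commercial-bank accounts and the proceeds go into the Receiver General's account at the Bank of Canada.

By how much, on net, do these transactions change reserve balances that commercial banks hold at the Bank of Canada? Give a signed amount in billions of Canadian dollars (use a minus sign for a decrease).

Bank of Canada balance sheet:
  Assets:      Securities −$76B, Loans to banks +$68B
  Liabilities: Bank reserves −$185B, Government deposits +$177B
So the change in reserve balances that commercial banks hold at the Bank of Canada is -$185 billion.

-$185 billion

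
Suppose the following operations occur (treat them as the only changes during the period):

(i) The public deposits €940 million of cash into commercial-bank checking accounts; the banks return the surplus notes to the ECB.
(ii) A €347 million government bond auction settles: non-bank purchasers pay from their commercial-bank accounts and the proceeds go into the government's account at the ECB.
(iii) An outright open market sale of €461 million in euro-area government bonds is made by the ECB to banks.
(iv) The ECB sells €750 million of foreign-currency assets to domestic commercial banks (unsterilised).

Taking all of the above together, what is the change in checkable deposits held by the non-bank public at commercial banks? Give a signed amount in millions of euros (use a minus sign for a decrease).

Currency deposit €940 million: non-bank counterparties' bank balances rise → +€940M.
Government account inflow €347 million: non-bank counterparties' bank balances fall → −€347M.
OMO sale (to banks) €461 million: the counterparty is a bank, so public deposits are unchanged → 0.
FX sale €750 million: the counterparty is a bank, so public deposits are unchanged → 0.
Net: 940 − 347 + 0 + 0 = +€593 million.

+€593 million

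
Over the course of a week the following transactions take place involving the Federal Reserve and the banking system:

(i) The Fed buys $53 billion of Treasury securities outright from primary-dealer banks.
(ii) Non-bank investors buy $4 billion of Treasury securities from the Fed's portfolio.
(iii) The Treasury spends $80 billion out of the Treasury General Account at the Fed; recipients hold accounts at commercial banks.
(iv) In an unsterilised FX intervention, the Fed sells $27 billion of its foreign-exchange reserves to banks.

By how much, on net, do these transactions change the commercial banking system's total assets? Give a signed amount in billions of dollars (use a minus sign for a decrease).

+$76 billion

OMO purchase (from banks) $53 billion: just an asset swap on bank balance sheets → 0.
Asset sale (to non-banks) $4 billion: bank balance sheets shrink → −$4B.
Government spending $80 billion: bank balance sheets expand → +$80B.
FX sale $27 billion: just an asset swap on bank balance sheets → 0.
Net: 0 − 4 + 80 + 0 = +$76 billion.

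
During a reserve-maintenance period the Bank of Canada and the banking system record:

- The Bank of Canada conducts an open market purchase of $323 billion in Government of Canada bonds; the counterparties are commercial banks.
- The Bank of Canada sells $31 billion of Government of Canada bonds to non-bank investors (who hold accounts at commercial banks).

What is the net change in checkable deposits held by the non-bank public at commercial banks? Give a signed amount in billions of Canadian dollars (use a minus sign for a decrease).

-$31 billion

Bank of Canada balance sheet:
  Assets:      Securities +$292B
  Liabilities: Bank reserves +$292B
Commercial banking system:
  Assets:      Reserves at CB +$292B, Securities −$323B
  Liabilities: Checkable deposits −$31B
So the change in checkable deposits held by the non-bank public at commercial banks is -$31 billion.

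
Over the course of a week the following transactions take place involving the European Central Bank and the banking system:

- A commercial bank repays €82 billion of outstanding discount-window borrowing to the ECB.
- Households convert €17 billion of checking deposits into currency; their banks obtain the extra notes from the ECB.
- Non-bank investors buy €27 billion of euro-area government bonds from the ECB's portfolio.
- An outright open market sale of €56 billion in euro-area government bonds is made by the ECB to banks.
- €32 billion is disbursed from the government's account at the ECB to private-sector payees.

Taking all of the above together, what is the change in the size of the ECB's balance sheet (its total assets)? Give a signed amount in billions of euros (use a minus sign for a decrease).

-€165 billion

Discount-window repayment €82 billion: an ECB asset is shed → −€82B.
Currency withdrawal €17 billion: only the composition of liabilities changes → 0.
Asset sale (to non-banks) €27 billion: an ECB asset is shed → −€27B.
OMO sale (to banks) €56 billion: an ECB asset is shed → −€56B.
Government spending €32 billion: only the composition of liabilities changes → 0.
Net: −82 + 0 − 27 − 56 + 0 = -€165 billion.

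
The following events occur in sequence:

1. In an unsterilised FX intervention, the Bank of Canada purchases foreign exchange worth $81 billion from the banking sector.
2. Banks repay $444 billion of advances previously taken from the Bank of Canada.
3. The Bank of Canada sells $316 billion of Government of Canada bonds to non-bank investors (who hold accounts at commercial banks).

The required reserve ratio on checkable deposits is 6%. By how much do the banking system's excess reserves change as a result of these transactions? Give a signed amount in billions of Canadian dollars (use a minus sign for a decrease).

FX purchase $81 billion: reserves +$81B, deposits 0.
Discount-window repayment $444 billion: reserves −$444B, deposits 0.
Asset sale (to non-banks) $316 billion: reserves −$316B, deposits −$316B.
Totals: Δreserves = −$679B, Δdeposits = −$316B.
Δrequired reserves = 6% × −$316B = −$18.96B.
Δexcess reserves = Δreserves − Δrequired = −$679B − (−$18.96B) = -$660.04 billion.

-$660.04 billion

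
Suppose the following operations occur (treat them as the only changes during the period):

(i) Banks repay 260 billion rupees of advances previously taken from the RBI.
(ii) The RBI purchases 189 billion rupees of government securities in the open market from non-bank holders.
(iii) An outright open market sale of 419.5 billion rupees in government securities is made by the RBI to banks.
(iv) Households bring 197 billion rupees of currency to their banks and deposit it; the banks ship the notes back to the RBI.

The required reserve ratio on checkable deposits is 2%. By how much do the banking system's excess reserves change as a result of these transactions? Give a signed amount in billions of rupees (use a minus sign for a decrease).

-301.22 billion

Discount-window repayment 260 billion rupees: reserves −260B, deposits 0.
Asset purchase (from non-banks) 189 billion rupees: reserves +189B, deposits +189B.
OMO sale (to banks) 419.5 billion rupees: reserves −419.5B, deposits 0.
Currency deposit 197 billion rupees: reserves +197B, deposits +197B.
Totals: Δreserves = −293.5B, Δdeposits = +386B.
Δrequired reserves = 2% × +386B = +7.72B.
Δexcess reserves = Δreserves − Δrequired = −293.5B − (+7.72B) = -301.22 billion.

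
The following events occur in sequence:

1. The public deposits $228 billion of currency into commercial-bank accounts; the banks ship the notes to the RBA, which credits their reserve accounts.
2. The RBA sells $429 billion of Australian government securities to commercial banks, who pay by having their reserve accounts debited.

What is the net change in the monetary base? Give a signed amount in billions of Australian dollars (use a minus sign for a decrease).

-$429 billion

RBA balance sheet:
  Assets:      Securities −$429B
  Liabilities: Bank reserves −$201B, Currency in circulation −$228B
Monetary base = currency + reserves: −$228B + (−$201B) = -$429 billion.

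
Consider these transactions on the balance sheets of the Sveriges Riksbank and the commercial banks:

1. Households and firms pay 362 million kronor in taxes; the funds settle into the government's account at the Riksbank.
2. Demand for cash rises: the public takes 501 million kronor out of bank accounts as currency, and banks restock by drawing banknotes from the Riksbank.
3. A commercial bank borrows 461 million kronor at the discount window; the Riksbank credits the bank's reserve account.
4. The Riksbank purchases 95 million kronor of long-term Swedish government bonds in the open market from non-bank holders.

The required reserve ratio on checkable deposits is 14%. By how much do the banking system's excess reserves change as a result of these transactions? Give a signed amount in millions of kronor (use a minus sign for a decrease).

Government account inflow 362 million kronor: reserves −362M, deposits −362M.
Currency withdrawal 501 million kronor: reserves −501M, deposits −501M.
Discount-window loan 461 million kronor: reserves +461M, deposits 0.
Asset purchase (from non-banks) 95 million kronor: reserves +95M, deposits +95M.
Totals: Δreserves = −307M, Δdeposits = −768M.
Δrequired reserves = 14% × −768M = −107.52M.
Δexcess reserves = Δreserves − Δrequired = −307M − (−107.52M) = -199.48 million.

-199.48 million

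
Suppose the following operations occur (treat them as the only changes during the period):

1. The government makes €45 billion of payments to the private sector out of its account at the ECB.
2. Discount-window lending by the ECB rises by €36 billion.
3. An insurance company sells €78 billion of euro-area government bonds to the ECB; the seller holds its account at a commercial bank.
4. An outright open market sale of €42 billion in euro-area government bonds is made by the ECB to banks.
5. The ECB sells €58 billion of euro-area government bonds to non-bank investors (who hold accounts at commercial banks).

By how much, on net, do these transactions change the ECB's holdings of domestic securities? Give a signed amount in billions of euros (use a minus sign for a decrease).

ECB balance sheet:
  Assets:      Securities −€22B, Loans to banks +€36B
  Liabilities: Bank reserves +€59B, Government deposits −€45B
So the change in the ECB's holdings of domestic securities is -€22 billion.

-€22 billion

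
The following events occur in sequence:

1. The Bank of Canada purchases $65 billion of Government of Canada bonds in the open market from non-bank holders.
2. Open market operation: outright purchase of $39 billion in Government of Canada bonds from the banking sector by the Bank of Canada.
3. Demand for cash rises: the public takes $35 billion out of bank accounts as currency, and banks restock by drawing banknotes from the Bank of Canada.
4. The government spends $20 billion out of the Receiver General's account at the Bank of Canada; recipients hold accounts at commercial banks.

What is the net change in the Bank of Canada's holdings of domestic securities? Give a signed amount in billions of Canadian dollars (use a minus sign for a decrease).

Asset purchase (from non-banks) $65 billion: securities added to the Bank of Canada's portfolio → +$65B.
OMO purchase (from banks) $39 billion: securities added to the Bank of Canada's portfolio → +$39B.
Currency withdrawal $35 billion: the Bank of Canada's securities portfolio is untouched → 0.
Government spending $20 billion: the Bank of Canada's securities portfolio is untouched → 0.
Net: 65 + 39 + 0 + 0 = +$104 billion.

+$104 billion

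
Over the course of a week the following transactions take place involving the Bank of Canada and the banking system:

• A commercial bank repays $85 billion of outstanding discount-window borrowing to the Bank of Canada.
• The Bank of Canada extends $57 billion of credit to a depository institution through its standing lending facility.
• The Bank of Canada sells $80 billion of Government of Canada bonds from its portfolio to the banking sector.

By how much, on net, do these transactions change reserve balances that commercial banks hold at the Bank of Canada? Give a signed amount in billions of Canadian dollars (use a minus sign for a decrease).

-$108 billion

Discount-window repayment $85 billion: repayment is debited from reserves → −$85B.
Discount-window loan $57 billion: the loan is credited to the bank's reserve account → +$57B.
OMO sale (to banks) $80 billion: the buying banks pay out of their reserve balances → −$80B.
Net: −85 + 57 − 80 = -$108 billion.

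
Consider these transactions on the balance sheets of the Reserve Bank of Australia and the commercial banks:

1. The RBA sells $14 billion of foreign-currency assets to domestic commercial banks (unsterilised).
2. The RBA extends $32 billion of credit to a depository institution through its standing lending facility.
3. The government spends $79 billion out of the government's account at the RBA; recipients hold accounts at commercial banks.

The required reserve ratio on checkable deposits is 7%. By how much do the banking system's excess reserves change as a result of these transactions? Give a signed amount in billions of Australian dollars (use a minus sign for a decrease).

+$91.47 billion

FX sale $14 billion: reserves −$14B, deposits 0.
Discount-window loan $32 billion: reserves +$32B, deposits 0.
Government spending $79 billion: reserves +$79B, deposits +$79B.
Totals: Δreserves = +$97B, Δdeposits = +$79B.
Δrequired reserves = 7% × +$79B = +$5.53B.
Δexcess reserves = Δreserves − Δrequired = +$97B − (+$5.53B) = +$91.47 billion.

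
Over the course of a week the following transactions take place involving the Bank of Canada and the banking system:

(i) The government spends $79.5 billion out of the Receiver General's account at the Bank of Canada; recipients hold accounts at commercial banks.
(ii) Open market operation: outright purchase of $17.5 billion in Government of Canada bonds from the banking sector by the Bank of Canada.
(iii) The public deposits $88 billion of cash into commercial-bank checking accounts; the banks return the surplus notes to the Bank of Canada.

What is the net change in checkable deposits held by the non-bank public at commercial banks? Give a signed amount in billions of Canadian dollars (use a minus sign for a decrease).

Bank of Canada balance sheet:
  Assets:      Securities +$17.5B
  Liabilities: Bank reserves +$185B, Currency in circulation −$88B, Government deposits −$79.5B
Commercial banking system:
  Assets:      Reserves at CB +$185B, Securities −$17.5B
  Liabilities: Checkable deposits +$167.5B
So the change in checkable deposits held by the non-bank public at commercial banks is +$167.5 billion.

+$167.5 billion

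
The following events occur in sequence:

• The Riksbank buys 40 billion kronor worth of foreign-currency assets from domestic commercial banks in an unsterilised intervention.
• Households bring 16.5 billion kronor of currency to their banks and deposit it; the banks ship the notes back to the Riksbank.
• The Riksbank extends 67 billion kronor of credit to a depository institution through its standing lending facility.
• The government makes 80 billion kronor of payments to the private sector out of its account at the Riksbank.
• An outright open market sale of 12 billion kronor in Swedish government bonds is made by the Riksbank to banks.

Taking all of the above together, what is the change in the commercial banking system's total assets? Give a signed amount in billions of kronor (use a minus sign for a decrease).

+163.5 billion

FX purchase 40 billion kronor: just an asset swap on bank balance sheets → 0.
Currency deposit 16.5 billion kronor: bank balance sheets expand → +16.5B.
Discount-window loan 67 billion kronor: bank balance sheets expand → +67B.
Government spending 80 billion kronor: bank balance sheets expand → +80B.
OMO sale (to banks) 12 billion kronor: just an asset swap on bank balance sheets → 0.
Net: 0 + 16.5 + 67 + 80 + 0 = +163.5 billion.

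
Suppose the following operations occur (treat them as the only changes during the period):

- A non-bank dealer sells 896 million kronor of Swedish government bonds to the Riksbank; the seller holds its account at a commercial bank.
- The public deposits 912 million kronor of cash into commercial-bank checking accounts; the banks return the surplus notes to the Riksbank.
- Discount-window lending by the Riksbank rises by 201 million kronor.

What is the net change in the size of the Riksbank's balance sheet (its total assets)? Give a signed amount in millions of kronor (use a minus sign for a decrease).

+1097 million

Asset purchase (from non-banks) 896 million kronor: a Riksbank asset is acquired → +896M.
Currency deposit 912 million kronor: only the composition of liabilities changes → 0.
Discount-window loan 201 million kronor: a Riksbank asset is acquired → +201M.
Net: 896 + 0 + 201 = +1097 million.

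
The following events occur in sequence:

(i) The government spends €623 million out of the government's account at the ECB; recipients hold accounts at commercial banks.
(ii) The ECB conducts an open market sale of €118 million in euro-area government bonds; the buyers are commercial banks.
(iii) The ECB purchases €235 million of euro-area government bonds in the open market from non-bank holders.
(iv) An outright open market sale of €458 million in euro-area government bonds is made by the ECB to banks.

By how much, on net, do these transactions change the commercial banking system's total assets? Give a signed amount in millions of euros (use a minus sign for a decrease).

+€858 million

Government spending €623 million: bank balance sheets expand → +€623M.
OMO sale (to banks) €118 million: just an asset swap on bank balance sheets → 0.
Asset purchase (from non-banks) €235 million: bank balance sheets expand → +€235M.
OMO sale (to banks) €458 million: just an asset swap on bank balance sheets → 0.
Net: 623 + 0 + 235 + 0 = +€858 million.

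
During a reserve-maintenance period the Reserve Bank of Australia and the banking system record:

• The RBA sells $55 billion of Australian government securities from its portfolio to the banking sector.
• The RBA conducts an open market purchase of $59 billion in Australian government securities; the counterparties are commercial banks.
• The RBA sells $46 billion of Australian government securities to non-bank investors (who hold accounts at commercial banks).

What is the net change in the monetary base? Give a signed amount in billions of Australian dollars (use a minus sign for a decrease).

-$42 billion

OMO sale (to banks) $55 billion: RBA balance sheet contracts → −$55B.
OMO purchase (from banks) $59 billion: RBA balance sheet expands → +$59B.
Asset sale (to non-banks) $46 billion: RBA balance sheet contracts → −$46B.
Net: −55 + 59 − 46 = -$42 billion.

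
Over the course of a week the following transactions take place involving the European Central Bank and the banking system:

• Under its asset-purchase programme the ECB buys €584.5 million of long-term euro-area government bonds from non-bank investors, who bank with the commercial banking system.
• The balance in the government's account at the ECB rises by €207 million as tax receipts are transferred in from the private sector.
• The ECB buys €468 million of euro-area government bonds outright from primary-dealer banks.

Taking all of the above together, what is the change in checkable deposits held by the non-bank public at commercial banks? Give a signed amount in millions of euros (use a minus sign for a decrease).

Asset purchase (from non-banks) €584.5 million: non-bank counterparties' bank balances rise → +€584.5M.
Government account inflow €207 million: non-bank counterparties' bank balances fall → −€207M.
OMO purchase (from banks) €468 million: the counterparty is a bank, so public deposits are unchanged → 0.
Net: 584.5 − 207 + 0 = +€377.5 million.

+€377.5 million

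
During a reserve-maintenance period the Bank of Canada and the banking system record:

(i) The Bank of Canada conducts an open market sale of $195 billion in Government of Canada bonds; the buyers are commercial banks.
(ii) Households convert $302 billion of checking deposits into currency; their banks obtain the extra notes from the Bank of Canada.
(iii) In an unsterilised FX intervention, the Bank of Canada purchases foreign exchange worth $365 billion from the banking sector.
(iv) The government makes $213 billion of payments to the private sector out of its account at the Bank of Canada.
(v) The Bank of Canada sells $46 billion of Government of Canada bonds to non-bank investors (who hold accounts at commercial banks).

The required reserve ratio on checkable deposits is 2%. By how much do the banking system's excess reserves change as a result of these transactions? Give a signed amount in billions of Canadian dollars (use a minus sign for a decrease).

OMO sale (to banks) $195 billion: reserves −$195B, deposits 0.
Currency withdrawal $302 billion: reserves −$302B, deposits −$302B.
FX purchase $365 billion: reserves +$365B, deposits 0.
Government spending $213 billion: reserves +$213B, deposits +$213B.
Asset sale (to non-banks) $46 billion: reserves −$46B, deposits −$46B.
Totals: Δreserves = +$35B, Δdeposits = −$135B.
Δrequired reserves = 2% × −$135B = −$2.7B.
Δexcess reserves = Δreserves − Δrequired = +$35B − (−$2.7B) = +$37.7 billion.

+$37.7 billion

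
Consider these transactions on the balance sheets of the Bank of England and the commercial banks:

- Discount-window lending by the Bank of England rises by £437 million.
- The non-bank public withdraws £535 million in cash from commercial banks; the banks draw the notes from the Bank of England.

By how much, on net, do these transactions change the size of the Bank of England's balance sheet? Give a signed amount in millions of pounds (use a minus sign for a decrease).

Bank of England balance sheet:
  Assets:      Loans to banks +£437M
  Liabilities: Bank reserves −£98M, Currency in circulation +£535M
Commercial banking system:
  Assets:      Reserves at CB −£98M
  Liabilities: Checkable deposits −£535M, Borrowings from CB +£437M
Change in total Bank of England assets = +£437 million.

+£437 million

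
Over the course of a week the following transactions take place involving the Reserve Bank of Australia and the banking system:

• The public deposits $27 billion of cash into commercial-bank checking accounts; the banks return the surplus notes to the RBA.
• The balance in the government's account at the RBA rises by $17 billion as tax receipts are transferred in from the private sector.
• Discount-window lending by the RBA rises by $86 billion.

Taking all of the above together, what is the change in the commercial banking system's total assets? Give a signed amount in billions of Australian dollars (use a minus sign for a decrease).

+$96 billion

Currency deposit $27 billion: bank balance sheets expand → +$27B.
Government account inflow $17 billion: bank balance sheets shrink → −$17B.
Discount-window loan $86 billion: bank balance sheets expand → +$86B.
Net: 27 − 17 + 86 = +$96 billion.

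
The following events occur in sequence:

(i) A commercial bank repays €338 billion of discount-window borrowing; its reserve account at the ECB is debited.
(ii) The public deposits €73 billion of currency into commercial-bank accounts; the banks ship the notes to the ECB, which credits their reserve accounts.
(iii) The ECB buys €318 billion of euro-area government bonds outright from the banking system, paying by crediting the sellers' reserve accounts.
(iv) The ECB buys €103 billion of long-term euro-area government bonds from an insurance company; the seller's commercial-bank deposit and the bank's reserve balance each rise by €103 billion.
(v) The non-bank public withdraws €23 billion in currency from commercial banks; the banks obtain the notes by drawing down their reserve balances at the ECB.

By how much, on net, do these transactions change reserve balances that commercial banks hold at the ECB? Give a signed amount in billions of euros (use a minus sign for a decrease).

+€133 billion

ECB balance sheet:
  Assets:      Securities +€421B, Loans to banks −€338B
  Liabilities: Bank reserves +€133B, Currency in circulation −€50B
Commercial banking system:
  Assets:      Reserves at CB +€133B, Securities −€318B
  Liabilities: Checkable deposits +€153B, Borrowings from CB −€338B
So the change in reserve balances that commercial banks hold at the ECB is +€133 billion.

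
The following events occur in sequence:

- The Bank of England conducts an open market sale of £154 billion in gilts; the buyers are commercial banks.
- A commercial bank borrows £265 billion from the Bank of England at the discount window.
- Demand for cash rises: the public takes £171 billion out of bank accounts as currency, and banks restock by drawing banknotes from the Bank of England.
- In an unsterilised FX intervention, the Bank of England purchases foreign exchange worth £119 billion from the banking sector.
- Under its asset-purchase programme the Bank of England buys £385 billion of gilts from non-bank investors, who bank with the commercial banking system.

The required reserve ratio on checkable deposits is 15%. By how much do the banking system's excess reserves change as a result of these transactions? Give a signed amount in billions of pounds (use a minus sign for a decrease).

+£411.9 billion

OMO sale (to banks) £154 billion: reserves −£154B, deposits 0.
Discount-window loan £265 billion: reserves +£265B, deposits 0.
Currency withdrawal £171 billion: reserves −£171B, deposits −£171B.
FX purchase £119 billion: reserves +£119B, deposits 0.
Asset purchase (from non-banks) £385 billion: reserves +£385B, deposits +£385B.
Totals: Δreserves = +£444B, Δdeposits = +£214B.
Δrequired reserves = 15% × +£214B = +£32.1B.
Δexcess reserves = Δreserves − Δrequired = +£444B − (+£32.1B) = +£411.9 billion.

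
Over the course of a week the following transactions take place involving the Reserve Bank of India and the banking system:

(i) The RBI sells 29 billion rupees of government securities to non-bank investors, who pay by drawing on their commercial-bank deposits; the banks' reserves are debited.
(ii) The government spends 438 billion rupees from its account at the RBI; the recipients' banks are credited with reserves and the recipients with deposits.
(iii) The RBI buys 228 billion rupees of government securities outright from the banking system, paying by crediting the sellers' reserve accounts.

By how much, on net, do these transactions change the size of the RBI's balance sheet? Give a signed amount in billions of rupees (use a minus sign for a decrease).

RBI balance sheet:
  Assets:      Securities +199B
  Liabilities: Bank reserves +637B, Government deposits −438B
Commercial banking system:
  Assets:      Reserves at CB +637B, Securities −228B
  Liabilities: Checkable deposits +409B
Change in total RBI assets = +199 billion.

+199 billion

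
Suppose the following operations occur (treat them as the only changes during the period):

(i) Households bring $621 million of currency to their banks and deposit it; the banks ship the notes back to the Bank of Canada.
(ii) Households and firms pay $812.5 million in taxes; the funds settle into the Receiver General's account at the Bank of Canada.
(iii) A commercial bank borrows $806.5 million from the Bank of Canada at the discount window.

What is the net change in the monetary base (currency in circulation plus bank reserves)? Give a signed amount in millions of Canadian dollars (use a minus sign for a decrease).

-$6 million

Currency deposit $621 million: just a shift between currency and reserves — both are base money → 0.
Government account inflow $812.5 million: reserves shift to a non-base liability → −$812.5M.
Discount-window loan $806.5 million: Bank of Canada balance sheet expands → +$806.5M.
Net: 0 − 812.5 + 806.5 = -$6 million.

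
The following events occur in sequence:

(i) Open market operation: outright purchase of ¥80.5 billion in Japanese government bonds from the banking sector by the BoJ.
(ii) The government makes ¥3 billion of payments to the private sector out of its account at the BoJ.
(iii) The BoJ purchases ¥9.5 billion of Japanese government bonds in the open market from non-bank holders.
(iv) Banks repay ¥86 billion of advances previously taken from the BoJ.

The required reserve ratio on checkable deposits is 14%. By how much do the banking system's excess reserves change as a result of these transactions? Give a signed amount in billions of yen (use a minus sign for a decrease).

+¥5.25 billion

OMO purchase (from banks) ¥80.5 billion: reserves +¥80.5B, deposits 0.
Government spending ¥3 billion: reserves +¥3B, deposits +¥3B.
Asset purchase (from non-banks) ¥9.5 billion: reserves +¥9.5B, deposits +¥9.5B.
Discount-window repayment ¥86 billion: reserves −¥86B, deposits 0.
Totals: Δreserves = +¥7B, Δdeposits = +¥12.5B.
Δrequired reserves = 14% × +¥12.5B = +¥1.75B.
Δexcess reserves = Δreserves − Δrequired = +¥7B − (+¥1.75B) = +¥5.25 billion.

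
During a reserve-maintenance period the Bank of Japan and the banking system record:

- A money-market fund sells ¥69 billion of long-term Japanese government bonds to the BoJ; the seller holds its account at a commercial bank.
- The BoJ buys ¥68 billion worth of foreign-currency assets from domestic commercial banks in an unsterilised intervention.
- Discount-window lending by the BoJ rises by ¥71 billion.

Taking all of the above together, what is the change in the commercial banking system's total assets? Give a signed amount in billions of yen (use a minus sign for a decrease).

+¥140 billion

BoJ balance sheet:
  Assets:      Securities +¥69B, Loans to banks +¥71B, Foreign assets +¥68B
  Liabilities: Bank reserves +¥208B
Commercial banking system:
  Assets:      Reserves at CB +¥208B, Foreign assets −¥68B
  Liabilities: Checkable deposits +¥69B, Borrowings from CB +¥71B
Change in total bank assets = +¥140 billion.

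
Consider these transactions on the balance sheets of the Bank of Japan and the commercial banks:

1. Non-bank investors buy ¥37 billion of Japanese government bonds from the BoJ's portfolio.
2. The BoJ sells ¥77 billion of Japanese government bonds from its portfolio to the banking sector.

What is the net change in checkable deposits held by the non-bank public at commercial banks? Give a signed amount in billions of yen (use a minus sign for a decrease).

Asset sale (to non-banks) ¥37 billion: non-bank counterparties' bank balances fall → −¥37B.
OMO sale (to banks) ¥77 billion: the counterparty is a bank, so public deposits are unchanged → 0.
Net: −37 + 0 = -¥37 billion.

-¥37 billion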